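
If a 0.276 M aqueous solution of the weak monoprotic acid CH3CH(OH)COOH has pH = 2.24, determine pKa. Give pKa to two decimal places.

[H+] = 10^(-2.24) = 5.75 × 10^-3 M
At equilibrium [HA] = 0.276 − 5.75 × 10^-3 = 2.70 × 10^-1 M
Ka = [H+][A-]/[HA] = (5.75 × 10^-3)² / 2.70 × 10^-1 = 1.22 × 10^-4
pKa = -log(1.22 × 10^-4) = 3.91

pKa = 3.91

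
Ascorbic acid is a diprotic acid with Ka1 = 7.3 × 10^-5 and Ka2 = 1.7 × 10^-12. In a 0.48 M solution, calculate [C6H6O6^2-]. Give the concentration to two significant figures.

1.7 × 10^-12 M

First ionization gives [H+] ≈ [HC6H6O6-] = 5.92 × 10^-3 M.
Second step: Ka2 = [H+][C6H6O6^2-]/[HC6H6O6-] ≈ [C6H6O6^2-] (since [H+] ≈ [HC6H6O6-]).
So [C6H6O6^2-] ≈ Ka2.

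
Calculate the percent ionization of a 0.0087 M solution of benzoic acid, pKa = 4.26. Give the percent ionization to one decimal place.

C6H5COOH ⇌ C6H5COO- + H+; let x = [H+] at equilibrium.
Ka = 10^(−4.26) = 5.50 × 10^-5
Solve x² + 5.5e-05x − 4.78e-07 = 0 → x = 6.65 × 10^-4 M
% ionization = x/C₀ × 100% = 6.65 × 10^-4/0.0087 × 100% = 7.6%

7.6%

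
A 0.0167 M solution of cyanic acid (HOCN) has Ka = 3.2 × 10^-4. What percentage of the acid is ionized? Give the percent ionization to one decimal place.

HOCN ⇌ OCN- + H+; let x = [H+] at equilibrium.
Ka = x²/(C₀ − x); solving the quadratic gives x = 2.16 × 10^-3 M.
Fraction ionized = 2.16 × 10^-3 / 0.0167 = 0.1293 → 12.9%

12.9%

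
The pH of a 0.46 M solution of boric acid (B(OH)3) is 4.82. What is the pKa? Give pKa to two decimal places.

pKa = 9.30

[H+] = 10^(-4.82) = 1.51 × 10^-5 M
At equilibrium [HA] = 0.46 − 1.51 × 10^-5 = 4.60 × 10^-1 M
Ka = [H+][A-]/[HA] = (1.51 × 10^-5)² / 4.60 × 10^-1 = 4.96 × 10^-10
pKa = -log(4.96 × 10^-10) = 9.30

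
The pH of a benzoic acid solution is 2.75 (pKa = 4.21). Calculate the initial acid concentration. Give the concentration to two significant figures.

[H+] = 10^(-2.75) = 1.78 × 10^-3 M = x
Ka = 10^(−4.21) = 6.17 × 10^-5
Ka = x²/(C₀ − x) ⇒ C₀ = x + x²/Ka
C₀ = 1.78 × 10^-3 + (1.78 × 10^-3)²/(6.17 × 10^-5) = 5.31 × 10^-2 M

C₀ = 5.3 × 10^-2 M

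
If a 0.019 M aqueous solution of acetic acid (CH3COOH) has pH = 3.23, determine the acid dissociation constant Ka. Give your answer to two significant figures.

[H+] = 10^(-3.23) = 5.89 × 10^-4 M
At equilibrium [HA] = 0.019 − 5.89 × 10^-4 = 1.84 × 10^-2 M
Ka = [H+][A-]/[HA] = (5.89 × 10^-4)² / 1.84 × 10^-2 = 1.9 × 10^-5

Ka = 1.9 × 10^-5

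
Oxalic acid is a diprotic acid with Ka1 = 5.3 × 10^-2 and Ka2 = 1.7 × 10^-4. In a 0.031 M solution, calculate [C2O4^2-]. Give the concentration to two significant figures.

First ionization gives [H+] ≈ [HC2O4-] = 2.19 × 10^-2 M.
Second step: Ka2 = [H+][C2O4^2-]/[HC2O4-] ≈ [C2O4^2-] (since [H+] ≈ [HC2O4-]).
So [C2O4^2-] ≈ Ka2.

1.7 × 10^-4 M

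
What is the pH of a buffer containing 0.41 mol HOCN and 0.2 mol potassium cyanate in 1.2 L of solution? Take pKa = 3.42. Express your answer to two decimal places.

Using pH = pKa + log([base]/[acid]) with [base]/[acid] = 0.2/0.41:
pH = 3.42 + (-0.312) = 3.11

pH = 3.11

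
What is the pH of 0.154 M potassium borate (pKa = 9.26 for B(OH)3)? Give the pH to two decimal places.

pH = 11.22

B(OH)4- is the conjugate base of the weak acid B(OH)3.
Ka = 10^(−9.26) = 5.50 × 10^-10
Kb = Kw/Ka = 1.0×10^-14 / 5.50 × 10^-10 = 1.82 × 10^-5
From the ICE table, Kb = [OH-]²/(0.154 − [OH-]) = 1.82 × 10^-5.
Since Kb ≪ C₀, [OH-] ≈ √(Kb·C₀) = 1.67 × 10^-3 M.
([OH-]/C₀ = 1.1% < 5%, so the approximation holds.)
pOH = 2.78, so pH = 14.00 − pOH = 11.22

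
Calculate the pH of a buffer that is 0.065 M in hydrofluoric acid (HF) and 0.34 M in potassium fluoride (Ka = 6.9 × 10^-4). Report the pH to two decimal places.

pH = 3.88

pKa = −log(6.9 × 10^-4) = 3.161
Using pH = pKa + log([base]/[acid]) with [base]/[acid] = 0.34/0.065:
pH = 3.161 + (+0.719) = 3.88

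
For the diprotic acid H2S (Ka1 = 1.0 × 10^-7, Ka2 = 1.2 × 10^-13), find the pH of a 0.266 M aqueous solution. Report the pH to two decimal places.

pH = 3.79

Since Ka1 ≫ Ka2, the first ionization dominates [H+].
Ka1 = x²/(0.266 − x) = 1.0 × 10^-7
x ≈ √(1.0 × 10^-7 × 0.266) = 1.63 × 10^-4 M
pH = −log(1.63 × 10^-4) = 3.79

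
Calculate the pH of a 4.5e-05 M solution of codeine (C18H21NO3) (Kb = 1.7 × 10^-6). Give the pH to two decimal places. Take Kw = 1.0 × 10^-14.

pH = 8.90

C18H21NO3 + H2O ⇌ C18H22NO3+ + OH-
Kb = [OH-]²/(4.5e-05 − [OH-]) = 1.7 × 10^-6
The 5% rule fails; solving [OH-]² + Kb·[OH-] − Kb·C₀ = 0 exactly:
[OH-] = (−Kb + √(Kb² + 4·Kb·C₀))/2 = 7.94 × 10^-6 M
pOH = 5.10, so pH = 14.00 − pOH = 8.90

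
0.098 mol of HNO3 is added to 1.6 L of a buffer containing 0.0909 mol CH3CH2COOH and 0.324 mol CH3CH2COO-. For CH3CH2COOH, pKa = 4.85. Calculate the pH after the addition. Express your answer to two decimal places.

pH = 4.93

Added H+ converts CH3CH2COO- to CH3CH2COOH: CH3CH2COOH → 0.189 mol, CH3CH2COO- → 0.226 mol.
pH = pKa + log([A⁻]/[HA]) = 4.85 + log(0.226/0.189) = 4.85 +0.078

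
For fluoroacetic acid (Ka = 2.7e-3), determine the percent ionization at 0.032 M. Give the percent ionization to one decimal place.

25.1%

FCH2COOH ⇌ FCH2COO- + H+; let x = [H+] at equilibrium.
Solve x² + 0.0027x − 8.64e-05 = 0 → x = 8.04 × 10^-3 M
% ionization = x/C₀ × 100% = 8.04 × 10^-3/0.032 × 100% = 25.1%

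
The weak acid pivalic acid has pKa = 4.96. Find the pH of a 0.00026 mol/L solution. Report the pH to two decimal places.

pH = 4.32

(CH3)3CCOOH ⇌ (CH3)3CCOO- + H+
Ka = 10^(−4.96) = 1.10 × 10^-5
Ka = [H+]²/(0.00026 − [H+]) = 1.10 × 10^-5
[H+] is not negligible relative to C₀; solve [H+]² + 1.1e-05·[H+] − 2.86e-09 = 0.
[H+] = [−1.1e-05 + √(1.1e-05² + 1.14e-08)]/2 = 4.83 × 10^-5 M
pH = −log[H+] = −log(4.83 × 10^-5) = 4.32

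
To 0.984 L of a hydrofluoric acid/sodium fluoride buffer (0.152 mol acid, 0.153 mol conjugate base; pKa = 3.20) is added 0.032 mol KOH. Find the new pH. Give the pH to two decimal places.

After neutralization: n(HF) = 0.12 mol, n(F-) = 0.185 mol.
Henderson–Hasselbalch with mole ratio 0.185/0.12: pH = 3.20 + (+0.188)

pH = 3.39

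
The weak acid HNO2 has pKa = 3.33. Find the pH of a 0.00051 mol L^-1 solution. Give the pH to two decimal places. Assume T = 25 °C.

HNO2 ⇌ NO2- + H+
Ka = 10^(−3.33) = 4.68 × 10^-4
Ka = [H+]²/(0.00051 − [H+]) = 4.68 × 10^-4
The 5% rule fails; solving [H+]² + Ka·[H+] − Ka·C₀ = 0 exactly:
[H+] = (−Ka + √(Ka² + 4·Ka·C₀))/2 = 3.08 × 10^-4 M
pH = −log[H+] = −log(3.08 × 10^-4) = 3.51

pH = 3.51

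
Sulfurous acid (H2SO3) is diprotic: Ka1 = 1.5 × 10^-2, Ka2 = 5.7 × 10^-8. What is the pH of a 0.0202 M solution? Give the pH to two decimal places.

pH = 1.94

Since Ka1 ≫ Ka2, the first ionization dominates [H+].
Ka1 = x²/(0.0202 − x) = 1.5 × 10^-2
Solving the quadratic: x = (−Ka1 + √(Ka1² + 4·Ka1·C₀))/2 = 1.15 × 10^-2 M
pH = −log(1.15 × 10^-2) = 1.94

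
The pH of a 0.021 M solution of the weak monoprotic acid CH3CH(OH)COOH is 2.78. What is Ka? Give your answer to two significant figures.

[H+] = 10^(-2.78) = 1.66 × 10^-3 M
At equilibrium [HA] = 0.021 − 1.66 × 10^-3 = 1.93 × 10^-2 M
Ka = [H+][A-]/[HA] = (1.66 × 10^-3)² / 1.93 × 10^-2 = 1.4 × 10^-4

Ka = 1.4 × 10^-4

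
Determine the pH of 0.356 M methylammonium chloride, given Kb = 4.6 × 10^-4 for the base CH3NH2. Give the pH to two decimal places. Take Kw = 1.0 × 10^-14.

pH = 5.56

CH3NH3+ is the conjugate acid of the weak base CH3NH2.
Ka = Kw/Kb = 1.0×10^-14 / 4.6 × 10^-4 = 2.17 × 10^-11
From the ICE table, Ka = [H+]²/(0.356 − [H+]) = 2.17 × 10^-11.
Assume [H+] ≪ 0.356: [H+] ≈ √(2.17 × 10^-11 × 0.356) = 2.78 × 10^-6 M
([H+]/C₀ = 0.00078% < 5%, so the approximation holds.)
pH = −log(2.78 × 10^-6) = 5.56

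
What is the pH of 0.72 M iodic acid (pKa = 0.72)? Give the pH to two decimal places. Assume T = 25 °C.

HIO3 ⇌ IO3- + H+
Ka = 10^(−0.72) = 1.91 × 10^-1
From the ICE table, Ka = [H+]²/(0.72 − [H+]) = 1.91 × 10^-1.
Here C₀/Ka ≈ 3.77, so the small-[H+] approximation fails. Use the quadratic:
[H+] = (−Ka + √(Ka² + 4·Ka·C₀))/2 = 2.87 × 10^-1 M
pH = −log[H+] = −log(2.87 × 10^-1) = 0.54

pH = 0.54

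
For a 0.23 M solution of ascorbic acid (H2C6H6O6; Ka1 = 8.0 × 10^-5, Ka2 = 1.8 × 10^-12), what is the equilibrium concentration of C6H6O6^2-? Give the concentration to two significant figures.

1.8 × 10^-12 M

First ionization gives [H+] ≈ [HC6H6O6-] = 4.29 × 10^-3 M.
Second step: Ka2 = [H+][C6H6O6^2-]/[HC6H6O6-] ≈ [C6H6O6^2-] (since [H+] ≈ [HC6H6O6-]).
So [C6H6O6^2-] ≈ Ka2.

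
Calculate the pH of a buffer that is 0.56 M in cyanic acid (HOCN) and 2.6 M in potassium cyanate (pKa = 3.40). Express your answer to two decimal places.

pH = 4.07

Using pH = pKa + log([base]/[acid]) with [base]/[acid] = 2.6/0.56:
pH = 3.40 + (+0.667) = 4.07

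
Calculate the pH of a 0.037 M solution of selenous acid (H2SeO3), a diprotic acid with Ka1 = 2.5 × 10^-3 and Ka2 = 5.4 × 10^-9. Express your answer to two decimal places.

pH = 2.07

Since Ka1 ≫ Ka2, the first ionization dominates [H+].
Ka1 = x²/(0.037 − x) = 2.5 × 10^-3
Solving the quadratic: x = (−Ka1 + √(Ka1² + 4·Ka1·C₀))/2 = 8.45 × 10^-3 M
pH = −log(8.45 × 10^-3) = 2.07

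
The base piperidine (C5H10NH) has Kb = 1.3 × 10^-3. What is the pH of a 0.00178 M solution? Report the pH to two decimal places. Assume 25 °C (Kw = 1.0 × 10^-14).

C5H10NH + H2O ⇌ C5H10NH2+ + OH-
Kb = x²/(0.00178 − x) = 1.3 × 10^-3
x is not negligible relative to C₀; solve x² + 0.0013·x − 2.31e-06 = 0.
x = [−0.0013 + √(0.0013² + 9.26e-06)]/2 = 1.00 × 10^-3 M
pOH = 3.00, so pH = 14.00 − pOH = 11.00

pH = 11.00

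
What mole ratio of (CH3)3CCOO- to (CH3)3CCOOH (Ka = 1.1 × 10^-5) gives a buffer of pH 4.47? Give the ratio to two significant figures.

pKa = -log(1.1 × 10^-5) = 4.959
pH = pKa + log(r) ⇒ log(r) = 4.47 − 4.959 = -0.489
r = [(CH3)3CCOO-]/[(CH3)3CCOOH] = 10^(-0.489) = 0.324

ratio = 0.32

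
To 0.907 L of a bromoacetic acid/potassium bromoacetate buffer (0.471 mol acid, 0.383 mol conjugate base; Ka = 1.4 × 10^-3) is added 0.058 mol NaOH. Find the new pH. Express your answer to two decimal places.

OH- converts BrCH2COOH to BrCH2COO-: BrCH2COOH → 0.413 mol, BrCH2COO- → 0.441 mol.
pKa = −log(1.4 × 10^-3) = 2.854
pH = pKa + log(n_BrCH2COO-/n_BrCH2COOH) = 2.854 + log(0.441/0.413) = 2.854 + (+0.028)

pH = 2.88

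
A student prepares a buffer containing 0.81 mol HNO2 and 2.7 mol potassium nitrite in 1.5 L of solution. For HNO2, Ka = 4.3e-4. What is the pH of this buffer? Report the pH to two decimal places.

pH = 3.89

pKa = −log(4.3 × 10^-4) = 3.367
pH = pKa + log([A⁻]/[HA]) = 3.367 + log(2.7/0.81)
pH = 3.367 + (+0.523) = 3.89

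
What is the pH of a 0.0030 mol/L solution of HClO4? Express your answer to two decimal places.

HClO4 is a strong acid and dissociates completely, so [H+] = 0.0030 M.
pH = -log(0.003) = 2.52

pH = 2.52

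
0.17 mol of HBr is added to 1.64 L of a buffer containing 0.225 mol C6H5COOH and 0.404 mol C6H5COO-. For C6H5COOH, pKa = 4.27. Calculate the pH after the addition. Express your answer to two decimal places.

pH = 4.04

Added H+ converts C6H5COO- to C6H5COOH: C6H5COOH → 0.395 mol, C6H5COO- → 0.234 mol.
pH = pKa + log([A⁻]/[HA]) = 4.27 + log(0.234/0.395) = 4.27 -0.227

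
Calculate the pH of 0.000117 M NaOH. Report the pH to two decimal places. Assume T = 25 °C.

NaOH is a strong base; [OH-] = 0.000117 M.
pOH = -log(0.000117) = 3.93
pH = 14.00 - 3.93 = 10.07

pH = 10.07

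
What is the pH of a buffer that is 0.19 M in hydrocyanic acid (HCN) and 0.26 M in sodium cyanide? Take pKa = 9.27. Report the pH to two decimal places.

Henderson–Hasselbalch: pH = pKa + log([CN-]/[HCN]) = 9.27 + log(0.26/0.19)
pH = 9.27 + (+0.136) = 9.41

pH = 9.41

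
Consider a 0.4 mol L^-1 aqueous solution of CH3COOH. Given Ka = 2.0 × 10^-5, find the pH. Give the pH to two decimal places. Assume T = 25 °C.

pH = 2.55

CH3COOH ⇌ CH3COO- + H+
From the ICE table, Ka = [H+]²/(0.4 − [H+]) = 2.0 × 10^-5.
Since Ka ≪ C₀, [H+] ≈ √(Ka·C₀) = 2.83 × 10^-3 M.
Check: 0.71% ionized — well under 5%, approximation valid.
pH = −log[H+] = −log(2.83 × 10^-3) = 2.55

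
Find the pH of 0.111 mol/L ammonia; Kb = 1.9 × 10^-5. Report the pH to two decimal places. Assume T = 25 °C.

NH3 + H2O ⇌ NH4+ + OH-
Let x = [OH-] at equilibrium. Kb = x²/(0.111 − x).
Assume x ≪ 0.111: x ≈ √(1.9 × 10^-5 × 0.111) = 1.45 × 10^-3 M
(x/C₀ = 1.3% < 5%, so the approximation holds.)
pOH = 2.84, so pH = 14.00 − pOH = 11.16

pH = 11.16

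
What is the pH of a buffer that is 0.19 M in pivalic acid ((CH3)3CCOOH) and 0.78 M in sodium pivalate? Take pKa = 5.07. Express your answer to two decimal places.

Henderson–Hasselbalch: pH = pKa + log([(CH3)3CCOO-]/[(CH3)3CCOOH]) = 5.07 + log(0.78/0.19)
pH = 5.07 + (+0.613) = 5.68

pH = 5.68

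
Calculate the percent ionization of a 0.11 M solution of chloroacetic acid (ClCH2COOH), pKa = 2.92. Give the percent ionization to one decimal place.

ClCH2COOH ⇌ ClCH2COO- + H+; let x = [H+] at equilibrium.
Ka = 10^(−2.92) = 1.20 × 10^-3
Ka = x²/(C₀ − x); solving the quadratic gives x = 1.09 × 10^-2 M.
% ionization = x/C₀ × 100% = 1.09 × 10^-2/0.11 × 100% = 9.9%

9.9%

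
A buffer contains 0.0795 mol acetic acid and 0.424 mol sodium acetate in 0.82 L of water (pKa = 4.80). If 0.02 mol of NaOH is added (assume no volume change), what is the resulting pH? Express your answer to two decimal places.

OH- converts CH3COOH to CH3COO-: CH3COOH → 0.0595 mol, CH3COO- → 0.444 mol.
pH = pKa + log([A⁻]/[HA]) = 4.80 + log(0.444/0.0595) = 4.80 +0.873

pH = 5.67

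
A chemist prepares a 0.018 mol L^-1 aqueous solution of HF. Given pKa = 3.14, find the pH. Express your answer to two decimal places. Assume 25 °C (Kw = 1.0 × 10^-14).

HF ⇌ F- + H+
Ka = 10^(−3.14) = 7.24 × 10^-4
Ka = x²/(0.018 − x) = 7.24 × 10^-4
Here C₀/Ka ≈ 24.9, so the small-x approximation fails. Use the quadratic:
x = [−0.000724 + √(0.000724² + 5.21e-05)]/2 = 3.27 × 10^-3 M
pH = −log[H+] = −log(3.27 × 10^-3) = 2.49

pH = 2.49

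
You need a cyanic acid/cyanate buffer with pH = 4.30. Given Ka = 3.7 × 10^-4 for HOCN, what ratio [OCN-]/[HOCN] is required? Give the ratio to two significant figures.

ratio = 7.4

pKa = -log(3.7 × 10^-4) = 3.432
pH = pKa + log(r) ⇒ log(r) = 4.30 − 3.432 = +0.868
r = [OCN-]/[HOCN] = 10^(+0.868) = 7.38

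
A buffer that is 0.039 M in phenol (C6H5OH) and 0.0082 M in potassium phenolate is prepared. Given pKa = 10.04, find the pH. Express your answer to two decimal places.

pH = 9.36

Using pH = pKa + log([base]/[acid]) with [base]/[acid] = 0.0082/0.039:
pH = 10.04 + (-0.677) = 9.36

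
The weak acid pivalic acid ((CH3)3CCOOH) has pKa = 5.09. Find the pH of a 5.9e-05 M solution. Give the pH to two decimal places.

(CH3)3CCOOH ⇌ (CH3)3CCOO- + H+
Ka = 10^(−5.09) = 8.13 × 10^-6
Ka = [H+]²/(5.9e-05 − [H+]) = 8.13 × 10^-6
[H+] is not negligible relative to C₀; solve [H+]² + 8.13e-06·[H+] − 4.8e-10 = 0.
[H+] = [−8.13e-06 + √(8.13e-06² + 1.92e-09)]/2 = 1.82 × 10^-5 M
pH = −log(1.82 × 10^-5) = 4.74

pH = 4.74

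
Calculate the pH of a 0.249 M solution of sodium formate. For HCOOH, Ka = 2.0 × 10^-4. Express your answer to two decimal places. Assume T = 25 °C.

HCOO- is the conjugate base of the weak acid HCOOH.
Kb = Kw/Ka = 1.0×10^-14 / 2.0 × 10^-4 = 5.00 × 10^-11
Let x = [OH-] at equilibrium. Kb = x²/(0.249 − x).
Assume x ≪ 0.249: x ≈ √(5.00 × 10^-11 × 0.249) = 3.53 × 10^-6 M
pOH = −log(3.53 × 10^-6) = 5.45; pH = 14.00 − 5.45 = 8.55

pH = 8.55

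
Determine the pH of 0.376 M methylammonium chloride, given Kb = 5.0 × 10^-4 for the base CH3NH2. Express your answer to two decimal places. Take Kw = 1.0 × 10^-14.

CH3NH3+ is the conjugate acid of the weak base CH3NH2.
Ka = Kw/Kb = 1.0×10^-14 / 5.0 × 10^-4 = 2.00 × 10^-11
Let x = [H+] at equilibrium. Ka = x²/(0.376 − x).
Neglecting x in the denominator: x = √(2.00 × 10^-11 × 0.376) = 2.74 × 10^-6 M
(x/C₀ = 0.00073% < 5%, so the approximation holds.)
pH = −log(2.74 × 10^-6) = 5.56

pH = 5.56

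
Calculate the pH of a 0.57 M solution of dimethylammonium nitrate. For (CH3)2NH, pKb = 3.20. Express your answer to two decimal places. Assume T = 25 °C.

pH = 5.52

(CH3)2NH2+ is the conjugate acid of the weak base (CH3)2NH.
Kb = 10^(−3.20) = 6.31 × 10^-4
Ka = Kw/Kb = 1.0×10^-14 / 6.31 × 10^-4 = 1.58 × 10^-11
From the ICE table, Ka = [H+]²/(0.57 − [H+]) = 1.58 × 10^-11.
Neglecting [H+] in the denominator: [H+] = √(1.58 × 10^-11 × 0.57) = 3.00 × 10^-6 M
pH = −log(3.00 × 10^-6) = 5.52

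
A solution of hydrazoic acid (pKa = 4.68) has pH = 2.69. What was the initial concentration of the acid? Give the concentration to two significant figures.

C₀ = 2.0 × 10^-1 M

[H+] = 10^(-2.69) = 2.04 × 10^-3 M = x
Ka = 10^(−4.68) = 2.09 × 10^-5
Ka = x²/(C₀ − x) ⇒ C₀ = x + x²/Ka
C₀ = 2.04 × 10^-3 + (2.04 × 10^-3)²/(2.09 × 10^-5) = 2.01 × 10^-1 M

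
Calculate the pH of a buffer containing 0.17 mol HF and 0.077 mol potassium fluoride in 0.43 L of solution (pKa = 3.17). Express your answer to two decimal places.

pH = 2.83

Henderson–Hasselbalch: pH = pKa + log([F-]/[HF]) = 3.17 + log(0.077/0.17)
pH = 3.17 + (-0.344) = 2.83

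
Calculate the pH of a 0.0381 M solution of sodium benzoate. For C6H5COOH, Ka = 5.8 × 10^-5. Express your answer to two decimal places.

pH = 8.41

C6H5COO- is the conjugate base of the weak acid C6H5COOH.
Kb = Kw/Ka = 1.0×10^-14 / 5.8 × 10^-5 = 1.72 × 10^-10
From the ICE table, Kb = [OH-]²/(0.0381 − [OH-]) = 1.72 × 10^-10.
Assume [OH-] ≪ 0.0381: [OH-] ≈ √(1.72 × 10^-10 × 0.0381) = 2.56 × 10^-6 M
pOH = −log(2.56 × 10^-6) = 5.59; pH = 14.00 − 5.59 = 8.41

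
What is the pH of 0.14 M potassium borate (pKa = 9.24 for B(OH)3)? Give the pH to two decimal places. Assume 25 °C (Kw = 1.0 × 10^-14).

pH = 11.19

B(OH)4- is the conjugate base of the weak acid B(OH)3.
Ka = 10^(−9.24) = 5.75 × 10^-10
Kb = Kw/Ka = 1.0×10^-14 / 5.75 × 10^-10 = 1.74 × 10^-5
From the ICE table, Kb = x²/(0.14 − x) = 1.74 × 10^-5.
Since Kb ≪ C₀, x ≈ √(Kb·C₀) = 1.56 × 10^-3 M.
pOH = 2.81, so pH = 14.00 − pOH = 11.19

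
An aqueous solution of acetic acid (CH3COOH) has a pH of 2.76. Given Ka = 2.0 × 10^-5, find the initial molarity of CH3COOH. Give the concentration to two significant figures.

[H+] = 10^(-2.76) = 1.74 × 10^-3 M = x
Ka = x²/(C₀ − x) ⇒ C₀ = x + x²/Ka
C₀ = 1.74 × 10^-3 + (1.74 × 10^-3)²/(2.0 × 10^-5) = 1.53 × 10^-1 M

C₀ = 1.5 × 10^-1 M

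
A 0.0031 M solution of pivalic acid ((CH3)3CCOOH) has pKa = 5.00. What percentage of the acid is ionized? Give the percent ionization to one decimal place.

(CH3)3CCOOH ⇌ (CH3)3CCOO- + H+; let x = [H+] at equilibrium.
Ka = 10^(−5.00) = 1.00 × 10^-5
Solve x² + 1e-05x − 3.1e-08 = 0 → x = 1.71 × 10^-4 M
Fraction ionized = 1.71 × 10^-4 / 0.0031 = 0.0552 → 5.5%

5.5%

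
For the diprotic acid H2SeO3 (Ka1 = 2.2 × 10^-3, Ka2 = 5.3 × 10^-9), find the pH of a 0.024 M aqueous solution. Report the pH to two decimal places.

Since Ka1 ≫ Ka2, the first ionization dominates [H+].
Ka1 = x²/(0.024 − x) = 2.2 × 10^-3
Solving the quadratic: x = (−Ka1 + √(Ka1² + 4·Ka1·C₀))/2 = 6.25 × 10^-3 M
pH = −log(6.25 × 10^-3) = 2.20

pH = 2.20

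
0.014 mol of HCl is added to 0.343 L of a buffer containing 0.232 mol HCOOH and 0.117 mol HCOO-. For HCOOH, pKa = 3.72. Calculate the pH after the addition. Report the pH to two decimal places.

Added H+ converts HCOO- to HCOOH: HCOOH → 0.246 mol, HCOO- → 0.103 mol.
pH = pKa + log(n_HCOO-/n_HCOOH) = 3.72 + log(0.103/0.246) = 3.72 + (-0.378)

pH = 3.34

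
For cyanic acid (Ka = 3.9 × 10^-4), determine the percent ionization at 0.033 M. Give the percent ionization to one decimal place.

HOCN ⇌ OCN- + H+; let x = [H+] at equilibrium.
Solve x² + 0.00039x − 1.29e-05 = 0 → x = 3.40 × 10^-3 M
Fraction ionized = 3.40 × 10^-3 / 0.033 = 0.1030 → 10.3%

10.3%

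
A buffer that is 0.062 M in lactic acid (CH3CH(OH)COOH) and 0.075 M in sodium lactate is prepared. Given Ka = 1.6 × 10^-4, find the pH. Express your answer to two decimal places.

pH = 3.88

pKa = −log(1.6 × 10^-4) = 3.796
Henderson–Hasselbalch: pH = pKa + log([CH3CH(OH)COO-]/[CH3CH(OH)COOH]) = 3.796 + log(0.075/0.062)
pH = 3.796 + (+0.083) = 3.88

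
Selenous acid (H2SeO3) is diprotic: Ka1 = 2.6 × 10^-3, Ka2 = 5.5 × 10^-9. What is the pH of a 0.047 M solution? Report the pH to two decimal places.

Since Ka1 ≫ Ka2, the first ionization dominates [H+].
Ka1 = x²/(0.047 − x) = 2.6 × 10^-3
Solving the quadratic: x = (−Ka1 + √(Ka1² + 4·Ka1·C₀))/2 = 9.83 × 10^-3 M
pH = −log(9.83 × 10^-3) = 2.01

pH = 2.01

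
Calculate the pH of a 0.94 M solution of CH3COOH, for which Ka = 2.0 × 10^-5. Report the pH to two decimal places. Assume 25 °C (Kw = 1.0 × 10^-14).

CH3COOH ⇌ CH3COO- + H+
Ka = [H+]²/(0.94 − [H+]) = 2.0 × 10^-5
Since Ka ≪ C₀, [H+] ≈ √(Ka·C₀) = 4.34 × 10^-3 M.
([H+]/C₀ = 0.46% < 5%, so the approximation holds.)
pH = −log(4.34 × 10^-3) = 2.36

pH = 2.36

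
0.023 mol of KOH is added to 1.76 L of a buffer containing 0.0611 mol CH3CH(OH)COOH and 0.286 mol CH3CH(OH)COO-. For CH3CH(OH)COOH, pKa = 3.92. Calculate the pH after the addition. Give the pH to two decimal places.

pH = 4.83

After neutralization: n(CH3CH(OH)COOH) = 0.0381 mol, n(CH3CH(OH)COO-) = 0.309 mol.
pH = pKa + log(n_CH3CH(OH)COO-/n_CH3CH(OH)COOH) = 3.92 + log(0.309/0.0381) = 3.92 + (+0.909)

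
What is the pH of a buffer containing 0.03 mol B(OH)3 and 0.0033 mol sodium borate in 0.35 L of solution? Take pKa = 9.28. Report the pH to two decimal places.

Henderson–Hasselbalch: pH = pKa + log([B(OH)4-]/[B(OH)3]) = 9.28 + log(0.0033/0.03)
pH = 9.28 + (-0.959) = 8.32

pH = 8.32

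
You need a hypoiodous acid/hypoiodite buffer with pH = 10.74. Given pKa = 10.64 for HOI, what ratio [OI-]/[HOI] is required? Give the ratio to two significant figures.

pH = pKa + log(r) ⇒ log(r) = 10.74 − 10.64 = +0.10
r = [OI-]/[HOI] = 10^(+0.10) = 1.26

ratio = 1.3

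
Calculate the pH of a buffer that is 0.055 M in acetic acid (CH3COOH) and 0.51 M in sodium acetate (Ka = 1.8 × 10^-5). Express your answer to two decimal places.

pKa = −log(1.8 × 10^-5) = 4.745
Henderson–Hasselbalch: pH = pKa + log([CH3COO-]/[CH3COOH]) = 4.745 + log(0.51/0.055)
pH = 4.745 + (+0.967) = 5.71

pH = 5.71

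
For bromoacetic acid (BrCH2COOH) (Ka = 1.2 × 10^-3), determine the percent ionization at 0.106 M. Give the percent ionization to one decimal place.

BrCH2COOH ⇌ BrCH2COO- + H+; let x = [H+] at equilibrium.
Ka = x²/(C₀ − x); solving the quadratic gives x = 1.07 × 10^-2 M.
Fraction ionized = 1.07 × 10^-2 / 0.106 = 0.1009 → 10.1%

10.1%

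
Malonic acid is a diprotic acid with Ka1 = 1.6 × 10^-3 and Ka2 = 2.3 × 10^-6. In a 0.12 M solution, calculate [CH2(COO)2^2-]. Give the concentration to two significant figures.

First ionization gives [H+] ≈ [CH2(COOH)COO-] = 1.31 × 10^-2 M.
Second step: Ka2 = [H+][CH2(COO)2^2-]/[CH2(COOH)COO-] ≈ [CH2(COO)2^2-] (since [H+] ≈ [CH2(COOH)COO-]).
So [CH2(COO)2^2-] ≈ Ka2.

2.3 × 10^-6 M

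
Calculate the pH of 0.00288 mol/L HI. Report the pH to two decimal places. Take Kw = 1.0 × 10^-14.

HI is a strong acid and dissociates completely, so [H+] = 0.00288 M.
pH = -log(0.00288) = 2.54

pH = 2.54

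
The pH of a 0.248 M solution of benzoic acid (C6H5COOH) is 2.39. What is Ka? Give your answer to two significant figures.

[H+] = 10^(-2.39) = 4.07 × 10^-3 M
At equilibrium [HA] = 0.248 − 4.07 × 10^-3 = 2.44 × 10^-1 M
Ka = [H+][A-]/[HA] = (4.07 × 10^-3)² / 2.44 × 10^-1 = 6.8 × 10^-5

Ka = 6.8 × 10^-5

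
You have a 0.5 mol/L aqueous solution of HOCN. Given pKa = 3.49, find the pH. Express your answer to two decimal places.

HOCN ⇌ OCN- + H+
Ka = 10^(−3.49) = 3.24 × 10^-4
From the ICE table, Ka = [H+]²/(0.5 − [H+]) = 3.24 × 10^-4.
Neglecting [H+] in the denominator: [H+] = √(3.24 × 10^-4 × 0.5) = 1.27 × 10^-2 M
pH = −log[H+] = −log(1.27 × 10^-2) = 1.90

pH = 1.90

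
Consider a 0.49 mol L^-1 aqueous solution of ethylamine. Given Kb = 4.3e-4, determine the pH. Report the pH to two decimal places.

pH = 12.16

C2H5NH2 + H2O ⇌ C2H5NH3+ + OH-
Let x = [OH-] at equilibrium. Kb = x²/(0.49 − x).
Assume x ≪ 0.49: x ≈ √(4.3 × 10^-4 × 0.49) = 1.45 × 10^-2 M
pOH = 1.84, so pH = 14.00 − pOH = 12.16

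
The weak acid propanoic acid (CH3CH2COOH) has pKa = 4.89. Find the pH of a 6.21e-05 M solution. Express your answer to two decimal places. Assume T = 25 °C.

CH3CH2COOH ⇌ CH3CH2COO- + H+
Ka = 10^(−4.89) = 1.29 × 10^-5
Ka = [H+]²/(6.21e-05 − [H+]) = 1.29 × 10^-5
Here C₀/Ka ≈ 4.81, so the small-[H+] approximation fails. Use the quadratic:
[H+] = [−1.29e-05 + √(1.29e-05² + 3.2e-09)]/2 = 2.26 × 10^-5 M
pH = −log[H+] = −log(2.26 × 10^-5) = 4.65

pH = 4.65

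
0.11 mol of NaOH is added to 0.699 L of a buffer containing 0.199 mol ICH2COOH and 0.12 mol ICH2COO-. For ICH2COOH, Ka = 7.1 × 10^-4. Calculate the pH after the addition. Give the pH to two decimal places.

After neutralization: n(ICH2COOH) = 0.089 mol, n(ICH2COO-) = 0.23 mol.
pKa = −log(7.1 × 10^-4) = 3.149
pH = pKa + log([A⁻]/[HA]) = 3.149 + log(0.23/0.089) = 3.149 +0.412

pH = 3.56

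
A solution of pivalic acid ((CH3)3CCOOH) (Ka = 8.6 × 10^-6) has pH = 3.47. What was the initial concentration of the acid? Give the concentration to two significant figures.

[H+] = 10^(-3.47) = 3.39 × 10^-4 M = x
Ka = x²/(C₀ − x) ⇒ C₀ = x + x²/Ka
C₀ = 3.39 × 10^-4 + (3.39 × 10^-4)²/(8.6 × 10^-6) = 1.37 × 10^-2 M

C₀ = 1.4 × 10^-2 M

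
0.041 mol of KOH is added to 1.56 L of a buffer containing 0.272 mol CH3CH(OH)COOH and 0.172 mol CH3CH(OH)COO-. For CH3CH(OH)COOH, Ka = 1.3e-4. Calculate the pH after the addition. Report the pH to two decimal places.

pH = 3.85

After neutralization: n(CH3CH(OH)COOH) = 0.231 mol, n(CH3CH(OH)COO-) = 0.213 mol.
pKa = −log(1.3 × 10^-4) = 3.886
pH = pKa + log(n_CH3CH(OH)COO-/n_CH3CH(OH)COOH) = 3.886 + log(0.213/0.231) = 3.886 + (-0.035)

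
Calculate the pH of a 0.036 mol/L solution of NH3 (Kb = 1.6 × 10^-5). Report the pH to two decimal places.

NH3 + H2O ⇌ NH4+ + OH-
From the ICE table, Kb = x²/(0.036 − x) = 1.6 × 10^-5.
Assume x ≪ 0.036: x ≈ √(1.6 × 10^-5 × 0.036) = 7.59 × 10^-4 M
pOH = −log(7.59 × 10^-4) = 3.12; pH = 14.00 − 3.12 = 10.88

pH = 10.88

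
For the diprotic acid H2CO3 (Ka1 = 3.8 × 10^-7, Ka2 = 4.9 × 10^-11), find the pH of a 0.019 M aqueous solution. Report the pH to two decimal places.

pH = 4.07

Since Ka1 ≫ Ka2, the first ionization dominates [H+].
Ka1 = x²/(0.019 − x) = 3.8 × 10^-7
x ≈ √(3.8 × 10^-7 × 0.019) = 8.50 × 10^-5 M
pH = −log(8.50 × 10^-5) = 4.07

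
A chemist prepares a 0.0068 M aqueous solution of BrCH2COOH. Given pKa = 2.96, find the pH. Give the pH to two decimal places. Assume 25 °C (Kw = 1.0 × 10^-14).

BrCH2COOH ⇌ BrCH2COO- + H+
Ka = 10^(−2.96) = 1.10 × 10^-3
Ka = x²/(0.0068 − x) = 1.10 × 10^-3
x is not negligible relative to C₀; solve x² + 0.0011·x − 7.48e-06 = 0.
x = (−Ka + √(Ka² + 4·Ka·C₀))/2 = 2.24 × 10^-3 M
pH = −log[H+] = −log(2.24 × 10^-3) = 2.65

pH = 2.65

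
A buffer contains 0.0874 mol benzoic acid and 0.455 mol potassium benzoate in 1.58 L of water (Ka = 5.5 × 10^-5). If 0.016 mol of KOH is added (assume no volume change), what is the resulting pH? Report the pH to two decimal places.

After neutralization: n(C6H5COOH) = 0.0714 mol, n(C6H5COO-) = 0.471 mol.
pKa = −log(5.5 × 10^-5) = 4.260
pH = pKa + log(n_C6H5COO-/n_C6H5COOH) = 4.260 + log(0.471/0.0714) = 4.260 + (+0.819)

pH = 5.08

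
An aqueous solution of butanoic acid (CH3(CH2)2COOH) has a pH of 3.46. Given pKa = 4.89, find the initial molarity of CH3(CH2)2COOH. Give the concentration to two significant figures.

C₀ = 9.7 × 10^-3 M

[H+] = 10^(-3.46) = 3.47 × 10^-4 M = x
Ka = 10^(−4.89) = 1.29 × 10^-5
Ka = x²/(C₀ − x) ⇒ C₀ = x + x²/Ka
C₀ = 3.47 × 10^-4 + (3.47 × 10^-4)²/(1.29 × 10^-5) = 9.68 × 10^-3 M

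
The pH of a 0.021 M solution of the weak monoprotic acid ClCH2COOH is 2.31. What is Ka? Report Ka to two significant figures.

Ka = 1.5 × 10^-3

[H+] = 10^(-2.31) = 4.90 × 10^-3 M
At equilibrium [HA] = 0.021 − 4.90 × 10^-3 = 1.61 × 10^-2 M
Ka = [H+][A-]/[HA] = (4.90 × 10^-3)² / 1.61 × 10^-2 = 1.5 × 10^-3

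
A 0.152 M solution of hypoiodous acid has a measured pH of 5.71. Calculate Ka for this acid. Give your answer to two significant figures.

[H+] = 10^(-5.71) = 1.95 × 10^-6 M
At equilibrium [HA] = 0.152 − 1.95 × 10^-6 = 1.52 × 10^-1 M
Ka = [H+][A-]/[HA] = (1.95 × 10^-6)² / 1.52 × 10^-1 = 2.5 × 10^-11

Ka = 2.5 × 10^-11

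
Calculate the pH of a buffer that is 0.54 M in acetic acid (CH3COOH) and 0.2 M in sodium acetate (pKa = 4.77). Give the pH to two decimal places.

pH = pKa + log([A⁻]/[HA]) = 4.77 + log(0.2/0.54)
pH = 4.77 + (-0.431) = 4.34

pH = 4.34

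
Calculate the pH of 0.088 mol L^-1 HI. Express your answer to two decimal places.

HI is a strong acid and dissociates completely, so [H+] = 0.088 M.
pH = -log(0.088) = 1.06

pH = 1.06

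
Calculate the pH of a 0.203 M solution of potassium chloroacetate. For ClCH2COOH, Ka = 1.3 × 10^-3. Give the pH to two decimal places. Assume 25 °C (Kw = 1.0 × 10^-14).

ClCH2COO- is the conjugate base of the weak acid ClCH2COOH.
Kb = Kw/Ka = 1.0×10^-14 / 1.3 × 10^-3 = 7.69 × 10^-12
Kb = [OH-]²/(0.203 − [OH-]) = 7.69 × 10^-12
Neglecting [OH-] in the denominator: [OH-] = √(7.69 × 10^-12 × 0.203) = 1.25 × 10^-6 M
pOH = −log(1.25 × 10^-6) = 5.90; pH = 14.00 − 5.90 = 8.10

pH = 8.10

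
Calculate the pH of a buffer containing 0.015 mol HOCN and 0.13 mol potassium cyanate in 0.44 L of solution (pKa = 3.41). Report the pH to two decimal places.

pH = 4.35

Using pH = pKa + log([base]/[acid]) with [base]/[acid] = 0.13/0.015:
pH = 3.41 + (+0.938) = 4.35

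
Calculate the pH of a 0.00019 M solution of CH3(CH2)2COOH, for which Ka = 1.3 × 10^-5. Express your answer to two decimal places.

CH3(CH2)2COOH ⇌ CH3(CH2)2COO- + H+
Let x = [H+] at equilibrium. Ka = x²/(0.00019 − x).
x is not negligible relative to C₀; solve x² + 1.3e-05·x − 2.47e-09 = 0.
x = (−Ka + √(Ka² + 4·Ka·C₀))/2 = 4.36 × 10^-5 M
pH = −log[H+] = −log(4.36 × 10^-5) = 4.36

pH = 4.36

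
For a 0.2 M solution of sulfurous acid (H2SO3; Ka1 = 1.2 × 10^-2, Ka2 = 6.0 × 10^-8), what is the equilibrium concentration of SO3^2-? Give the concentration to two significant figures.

First ionization gives [H+] ≈ [HSO3-] = 4.34 × 10^-2 M.
Second step: Ka2 = [H+][SO3^2-]/[HSO3-] ≈ [SO3^2-] (since [H+] ≈ [HSO3-]).
So [SO3^2-] ≈ Ka2.

6.0 × 10^-8 M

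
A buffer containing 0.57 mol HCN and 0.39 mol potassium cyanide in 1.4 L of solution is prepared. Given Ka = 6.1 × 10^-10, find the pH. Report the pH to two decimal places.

pKa = −log(6.1 × 10^-10) = 9.215
Henderson–Hasselbalch: pH = pKa + log([CN-]/[HCN]) = 9.215 + log(0.39/0.57)
pH = 9.215 + (-0.165) = 9.05

pH = 9.05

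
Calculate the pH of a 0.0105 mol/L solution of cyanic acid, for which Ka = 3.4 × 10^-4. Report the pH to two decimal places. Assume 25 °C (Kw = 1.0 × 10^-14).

HOCN ⇌ OCN- + H+
Ka = [H+]²/(0.0105 − [H+]) = 3.4 × 10^-4
[H+] is not negligible relative to C₀; solve [H+]² + 0.00034·[H+] − 3.57e-06 = 0.
[H+] = (−Ka + √(Ka² + 4·Ka·C₀))/2 = 1.73 × 10^-3 M
pH = −log[H+] = −log(1.73 × 10^-3) = 2.76

pH = 2.76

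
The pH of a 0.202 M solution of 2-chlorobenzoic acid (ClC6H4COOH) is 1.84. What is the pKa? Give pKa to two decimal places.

[H+] = 10^(-1.84) = 1.45 × 10^-2 M
At equilibrium [HA] = 0.202 − 1.45 × 10^-2 = 1.88 × 10^-1 M
Ka = [H+][A-]/[HA] = (1.45 × 10^-2)² / 1.88 × 10^-1 = 1.12 × 10^-3
pKa = -log(1.12 × 10^-3) = 2.95

pKa = 2.95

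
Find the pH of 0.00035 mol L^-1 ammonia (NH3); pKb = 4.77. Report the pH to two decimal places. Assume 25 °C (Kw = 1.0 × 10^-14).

pH = 9.84

NH3 + H2O ⇌ NH4+ + OH-
Kb = 10^(−4.77) = 1.70 × 10^-5
Kb = x²/(0.00035 − x) = 1.70 × 10^-5
Here C₀/Kb ≈ 20.6, so the small-x approximation fails. Use the quadratic:
x = [−1.7e-05 + √(1.7e-05² + 2.38e-08)]/2 = 6.91 × 10^-5 M
pOH = 4.16, so pH = 14.00 − pOH = 9.84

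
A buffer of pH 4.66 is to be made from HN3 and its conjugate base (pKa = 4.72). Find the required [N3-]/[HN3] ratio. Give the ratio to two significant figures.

ratio = 0.87

pH = pKa + log(r) ⇒ log(r) = 4.66 − 4.72 = -0.06
r = [N3-]/[HN3] = 10^(-0.06) = 0.871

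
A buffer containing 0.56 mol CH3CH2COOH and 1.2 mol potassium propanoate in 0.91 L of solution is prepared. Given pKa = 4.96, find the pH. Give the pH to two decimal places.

pH = 5.29

Using pH = pKa + log([base]/[acid]) with [base]/[acid] = 1.2/0.56:
pH = 4.96 + (+0.331) = 5.29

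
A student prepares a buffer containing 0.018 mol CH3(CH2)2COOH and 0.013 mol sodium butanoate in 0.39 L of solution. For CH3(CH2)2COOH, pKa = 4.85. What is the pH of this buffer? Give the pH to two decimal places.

pH = 4.71

pH = pKa + log([A⁻]/[HA]) = 4.85 + log(0.013/0.018)
pH = 4.85 + (-0.141) = 4.71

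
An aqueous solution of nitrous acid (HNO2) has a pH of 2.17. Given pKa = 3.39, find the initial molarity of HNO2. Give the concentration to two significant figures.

[H+] = 10^(-2.17) = 6.76 × 10^-3 M = x
Ka = 10^(−3.39) = 4.07 × 10^-4
Ka = x²/(C₀ − x) ⇒ C₀ = x + x²/Ka
C₀ = 6.76 × 10^-3 + (6.76 × 10^-3)²/(4.07 × 10^-4) = 1.19 × 10^-1 M

C₀ = 1.2 × 10^-1 M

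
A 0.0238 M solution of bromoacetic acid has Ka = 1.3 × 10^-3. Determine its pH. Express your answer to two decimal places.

pH = 2.31

BrCH2COOH ⇌ BrCH2COO- + H+
Ka = [H+]²/(0.0238 − [H+]) = 1.3 × 10^-3
[H+] is not negligible relative to C₀; solve [H+]² + 0.0013·[H+] − 3.09e-05 = 0.
[H+] = [−0.0013 + √(0.0013² + 0.000124)]/2 = 4.95 × 10^-3 M
pH = −log(4.95 × 10^-3) = 2.31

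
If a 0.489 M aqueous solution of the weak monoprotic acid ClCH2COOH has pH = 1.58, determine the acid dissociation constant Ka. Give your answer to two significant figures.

[H+] = 10^(-1.58) = 2.63 × 10^-2 M
At equilibrium [HA] = 0.489 − 2.63 × 10^-2 = 4.63 × 10^-1 M
Ka = [H+][A-]/[HA] = (2.63 × 10^-2)² / 4.63 × 10^-1 = 1.5 × 10^-3

Ka = 1.5 × 10^-3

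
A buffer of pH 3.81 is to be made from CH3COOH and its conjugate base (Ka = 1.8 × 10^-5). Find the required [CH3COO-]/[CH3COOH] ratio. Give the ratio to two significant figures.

ratio = 0.12

pKa = -log(1.8 × 10^-5) = 4.745
pH = pKa + log(r) ⇒ log(r) = 3.81 − 4.745 = -0.935
r = [CH3COO-]/[CH3COOH] = 10^(-0.935) = 0.116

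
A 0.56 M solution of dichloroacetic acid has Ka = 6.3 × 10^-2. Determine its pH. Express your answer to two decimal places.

pH = 0.80

Cl2CHCOOH ⇌ Cl2CHCOO- + H+
Ka = x²/(0.56 − x) = 6.3 × 10^-2
Here C₀/Ka ≈ 8.89, so the small-x approximation fails. Use the quadratic:
x = (−Ka + √(Ka² + 4·Ka·C₀))/2 = 1.59 × 10^-1 M
pH = −log[H+] = −log(1.59 × 10^-1) = 0.80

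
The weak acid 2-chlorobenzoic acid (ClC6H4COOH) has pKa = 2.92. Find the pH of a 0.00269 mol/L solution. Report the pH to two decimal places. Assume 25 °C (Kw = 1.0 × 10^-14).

pH = 2.89

ClC6H4COOH ⇌ ClC6H4COO- + H+
Ka = 10^(−2.92) = 1.20 × 10^-3
From the ICE table, Ka = x²/(0.00269 − x) = 1.20 × 10^-3.
x is not negligible relative to C₀; solve x² + 0.0012·x − 3.23e-06 = 0.
x = (−Ka + √(Ka² + 4·Ka·C₀))/2 = 1.29 × 10^-3 M
pH = −log[H+] = −log(1.29 × 10^-3) = 2.89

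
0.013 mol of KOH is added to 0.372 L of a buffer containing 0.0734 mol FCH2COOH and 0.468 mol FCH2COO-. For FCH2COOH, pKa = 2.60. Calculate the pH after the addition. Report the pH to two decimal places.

pH = 3.50

After neutralization: n(FCH2COOH) = 0.0604 mol, n(FCH2COO-) = 0.481 mol.
Henderson–Hasselbalch with mole ratio 0.481/0.0604: pH = 2.60 + (+0.901)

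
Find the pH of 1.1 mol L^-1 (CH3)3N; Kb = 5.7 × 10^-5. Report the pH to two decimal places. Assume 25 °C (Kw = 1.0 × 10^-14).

pH = 11.90

(CH3)3N + H2O ⇌ (CH3)3NH+ + OH-
Kb = [OH-]²/(1.1 − [OH-]) = 5.7 × 10^-5
Neglecting [OH-] in the denominator: [OH-] = √(5.7 × 10^-5 × 1.1) = 7.92 × 10^-3 M
([OH-]/C₀ = 0.72% < 5%, so the approximation holds.)
pOH = −log(7.92 × 10^-3) = 2.10; pH = 14.00 − 2.10 = 11.90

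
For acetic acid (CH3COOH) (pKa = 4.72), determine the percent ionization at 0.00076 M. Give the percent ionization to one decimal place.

14.6%

CH3COOH ⇌ CH3COO- + H+; let x = [H+] at equilibrium.
Ka = 10^(−4.72) = 1.91 × 10^-5
Ka = x²/(C₀ − x); solving the quadratic gives x = 1.11 × 10^-4 M.
Fraction ionized = 1.11 × 10^-4 / 0.00076 = 0.1461 → 14.6%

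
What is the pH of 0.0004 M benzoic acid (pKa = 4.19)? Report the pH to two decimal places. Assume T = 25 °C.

pH = 3.88

C6H5COOH ⇌ C6H5COO- + H+
Ka = 10^(−4.19) = 6.46 × 10^-5
From the ICE table, Ka = [H+]²/(0.0004 − [H+]) = 6.46 × 10^-5.
The 5% rule fails; solving [H+]² + Ka·[H+] − Ka·C₀ = 0 exactly:
[H+] = [−6.46e-05 + √(6.46e-05² + 1.03e-07)]/2 = 1.32 × 10^-4 M
pH = −log[H+] = −log(1.32 × 10^-4) = 3.88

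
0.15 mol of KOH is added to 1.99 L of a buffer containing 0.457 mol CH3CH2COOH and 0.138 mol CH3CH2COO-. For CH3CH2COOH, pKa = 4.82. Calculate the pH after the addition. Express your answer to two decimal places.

After neutralization: n(CH3CH2COOH) = 0.307 mol, n(CH3CH2COO-) = 0.288 mol.
pH = pKa + log([A⁻]/[HA]) = 4.82 + log(0.288/0.307) = 4.82 -0.028

pH = 4.79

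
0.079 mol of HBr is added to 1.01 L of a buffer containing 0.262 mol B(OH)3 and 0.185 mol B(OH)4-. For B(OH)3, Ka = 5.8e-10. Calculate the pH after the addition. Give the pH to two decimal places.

pH = 8.73

After neutralization: n(B(OH)3) = 0.341 mol, n(B(OH)4-) = 0.106 mol.
pKa = −log(5.8 × 10^-10) = 9.237
pH = pKa + log([A⁻]/[HA]) = 9.237 + log(0.106/0.341) = 9.237 -0.507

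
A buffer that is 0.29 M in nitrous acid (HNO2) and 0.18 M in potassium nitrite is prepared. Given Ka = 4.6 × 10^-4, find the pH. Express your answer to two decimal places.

pKa = −log(4.6 × 10^-4) = 3.337
Using pH = pKa + log([base]/[acid]) with [base]/[acid] = 0.18/0.29:
pH = 3.337 + (-0.207) = 3.13

pH = 3.13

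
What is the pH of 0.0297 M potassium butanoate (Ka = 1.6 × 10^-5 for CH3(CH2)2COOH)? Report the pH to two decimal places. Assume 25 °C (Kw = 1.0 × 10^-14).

pH = 8.63

CH3(CH2)2COO- is the conjugate base of the weak acid CH3(CH2)2COOH.
Kb = Kw/Ka = 1.0×10^-14 / 1.6 × 10^-5 = 6.25 × 10^-10
Let x = [OH-] at equilibrium. Kb = x²/(0.0297 − x).
Neglecting x in the denominator: x = √(6.25 × 10^-10 × 0.0297) = 4.31 × 10^-6 M
pOH = 5.37, so pH = 14.00 − pOH = 8.63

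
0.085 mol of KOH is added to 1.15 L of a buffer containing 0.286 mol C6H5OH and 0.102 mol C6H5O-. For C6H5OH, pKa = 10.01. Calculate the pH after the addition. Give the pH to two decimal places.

pH = 9.98

After neutralization: n(C6H5OH) = 0.201 mol, n(C6H5O-) = 0.187 mol.
Henderson–Hasselbalch with mole ratio 0.187/0.201: pH = 10.01 + (-0.031)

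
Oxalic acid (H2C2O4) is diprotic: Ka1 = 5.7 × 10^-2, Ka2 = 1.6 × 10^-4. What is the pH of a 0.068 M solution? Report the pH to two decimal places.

Ka1 ≫ Ka2, so treat the first dissociation as the only significant source of H+.
Ka1 = x²/(0.068 − x) = 5.7 × 10^-2
Solving the quadratic: x = (−Ka1 + √(Ka1² + 4·Ka1·C₀))/2 = 4.00 × 10^-2 M
pH = −log(4.00 × 10^-2) = 1.40

pH = 1.40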